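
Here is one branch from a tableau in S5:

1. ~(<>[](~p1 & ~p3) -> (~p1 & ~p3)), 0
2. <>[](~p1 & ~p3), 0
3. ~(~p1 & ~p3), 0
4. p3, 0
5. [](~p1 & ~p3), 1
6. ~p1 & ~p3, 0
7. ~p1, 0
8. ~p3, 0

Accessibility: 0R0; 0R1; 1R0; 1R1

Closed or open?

Both p3 and ~p3 appear at 0.

Closed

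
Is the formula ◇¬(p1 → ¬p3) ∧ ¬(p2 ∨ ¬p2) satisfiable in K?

1. ◇¬(p1 → ¬p3) ∧ ¬(p2 ∨ ¬p2), 0
2. ◇¬(p1 → ¬p3), 0
3. ¬(p2 ∨ ¬p2), 0
4. ¬p2, 0
5. p2, 0
Branch closes: p2 and ¬p2 both at 0.
(One branch shown.) All branches close.

Unsatisfiable (every branch closes)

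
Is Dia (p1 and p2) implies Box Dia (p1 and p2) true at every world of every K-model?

Tableau for the negation not (Dia (p1 and p2) implies Box Dia (p1 and p2)):
1. not (Dia (p1 and p2) implies Box Dia (p1 and p2)), u
2. Dia (p1 and p2), u   [neg-implies-rule on 1]
3. not Box Dia (p1 and p2), u   [neg-implies-rule on 1]
4. p1 and p2, v   [Dia-rule on 2: fresh world v, uRv]
5. p1, v   [and-rule on 4]
6. p2, v   [and-rule on 4]
7. not Dia (p1 and p2), w   [neg-Box-rule on 3: fresh world w, uRw]
Accessibility: uRv, uRw
The negation has an open branch (countermodel exists).

No, not valid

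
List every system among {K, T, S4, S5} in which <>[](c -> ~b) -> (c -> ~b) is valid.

S5

S5-tableau for the negation ~(<>[](c -> ~b) -> (c -> ~b)):
1. ~(<>[](c -> ~b) -> (c -> ~b)), u
2. <>[](c -> ~b), u   [~->-rule on 1]
3. ~(c -> ~b), u   [~->-rule on 1]
4. c, u   [~->-rule on 3]
5. b, u   [~->-rule on 3]
6. [](c -> ~b), v   [<>-rule on 2: fresh world v, uRv]
7. c -> ~b, u   [[]-rule on 6 via vRu]
8. c -> ~b, v   [[]-rule on 6 via vRv]
9. ~b, u   [->-rule on 7 (branches; this branch)]
Accessibility: uRu, uRv, vRu, vRv
Branch closes: b and ~b both at u.
Every branch closes (one shown): valid in S5.
S4-tableau for the negation ~(<>[](c -> ~b) -> (c -> ~b)):
1. ~(<>[](c -> ~b) -> (c -> ~b)), u
2. <>[](c -> ~b), u   [~->-rule on 1]
3. ~(c -> ~b), u   [~->-rule on 1]
4. c, u   [~->-rule on 3]
5. b, u   [~->-rule on 3]
6. [](c -> ~b), v   [<>-rule on 2: fresh world v, uRv]
7. c -> ~b, v   [[]-rule on 6 via vRv]
8. ~b, v   [->-rule on 7 (branches; this branch)]
Accessibility: uRu, uRv, vRv
Complete open branch: countermodel on an S4-frame, so not valid in S4, nor in K, T (the same frame is also a K-frame and a T-frame).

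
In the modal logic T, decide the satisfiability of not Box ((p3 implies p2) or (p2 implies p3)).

No, unsatisfiable

1. not Box ((p3 implies p2) or (p2 implies p3)), u
2. not ((p3 implies p2) or (p2 implies p3)), v   [neg-Box-rule on 1: fresh world v, uRv]
3. not (p3 implies p2), v   [neg-or-rule on 2]
4. not (p2 implies p3), v   [neg-or-rule on 2]
5. p3, v   [neg-implies-rule on 3]
6. not p2, v   [neg-implies-rule on 3]
7. p2, v   [neg-implies-rule on 4]
8. not p3, v   [neg-implies-rule on 4]
Accessibility: uRu, uRv, vRv
Branch closes: p2 and not p2 both at v.
All branches of the tableau close; one closing branch shown above.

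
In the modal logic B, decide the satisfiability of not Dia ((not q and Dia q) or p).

1. not Dia ((not q and Dia q) or p), w0
2. not ((not q and Dia q) or p), w0   [neg-Dia-rule on 1 via w0Rw0]
3. not (not q and Dia q), w0   [neg-or-rule on 2]
4. not p, w0   [neg-or-rule on 2]
5. not Dia q, w0   [neg-and-rule on 3 (branches; this branch)]
6. not q, w0   [neg-Dia-rule on 5 via w0Rw0]
Accessibility: w0Rw0

Satisfiable (open branch found)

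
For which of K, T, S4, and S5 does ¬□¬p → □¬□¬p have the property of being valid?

S4-tableau for the negation ¬(¬□¬p → □¬□¬p):
1. ¬(¬□¬p → □¬□¬p), 0
2. ¬□¬p, 0
3. ¬□¬□¬p, 0
4. p, 1
5. □¬p, 2
6. ¬p, 2
Accessibility: 0R0, 0R1, 0R2, 1R1, 2R2
Complete open branch: countermodel on an S4-frame, so not valid in S4, nor in K, T (the same frame is also a K-frame and a T-frame).
S5-tableau for the negation ¬(¬□¬p → □¬□¬p):
1. ¬(¬□¬p → □¬□¬p), 0
2. ¬□¬p, 0
3. ¬□¬□¬p, 0
4. p, 1
5. □¬p, 2
6. ¬p, 0
7. ¬p, 1
Accessibility: 0R0, 0R1, 0R2, 1R0, 1R1, 1R2, 2R0, 2R1, 2R2
Branch closes: p and ¬p both at 1.
Every branch closes (one shown): valid in S5.

S5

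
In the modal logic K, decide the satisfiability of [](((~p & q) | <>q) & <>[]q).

1. [](((~p & q) | <>q) & <>[]q), w0

Satisfiable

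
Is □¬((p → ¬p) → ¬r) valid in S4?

No, not valid

Tableau for the negation ¬□¬((p → ¬p) → ¬r):
1. ¬□¬((p → ¬p) → ¬r), w0
2. (p → ¬p) → ¬r, w1   [¬□-rule on 1: fresh world w1, w0Rw1]
3. ¬r, w1   [→-rule on 2 (branches; this branch)]
Accessibility: w0Rw0, w0Rw1, w1Rw1
The negation has an open branch (countermodel exists).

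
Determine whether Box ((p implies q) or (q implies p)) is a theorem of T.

Valid

Tableau for the negation not Box ((p implies q) or (q implies p)):
1. not Box ((p implies q) or (q implies p)), u
2. not ((p implies q) or (q implies p)), v
3. not (p implies q), v
4. not (q implies p), v
5. p, v
6. not q, v
7. q, v
8. not p, v
Accessibility: uRu, uRv, vRv
Branch closes: q and not q both at v.
All branches of the negation close; one closing branch shown above.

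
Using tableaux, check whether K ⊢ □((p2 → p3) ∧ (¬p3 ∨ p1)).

Tableau for the negation ¬□((p2 → p3) ∧ (¬p3 ∨ p1)):
1. ¬□((p2 → p3) ∧ (¬p3 ∨ p1)), 0
2. ¬((p2 → p3) ∧ (¬p3 ∨ p1)), 1   [¬□-rule on 1: fresh world 1, 0R1]
3. ¬(¬p3 ∨ p1), 1   [¬∧-rule on 2 (branches; this branch)]
4. p3, 1   [¬∨-rule on 3]
5. ¬p1, 1   [¬∨-rule on 3]
Accessibility: 0R1
The negation has an open branch (countermodel exists).

Not valid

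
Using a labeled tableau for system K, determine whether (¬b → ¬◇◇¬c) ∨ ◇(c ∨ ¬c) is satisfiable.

1. (¬b → ¬◇◇¬c) ∨ ◇(c ∨ ¬c), u
2. ◇(c ∨ ¬c), u
3. c ∨ ¬c, v
4. ¬c, v
Accessibility: uRv

Satisfiable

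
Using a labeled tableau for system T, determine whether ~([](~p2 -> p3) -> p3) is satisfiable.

1. ~([](~p2 -> p3) -> p3), u
2. [](~p2 -> p3), u   [~->-rule on 1]
3. ~p3, u   [~->-rule on 1]
4. ~p2 -> p3, u   [[]-rule on 2 via uRu]
5. p2, u   [->-rule on 4 (branches; this branch)]
Accessibility: uRu

Yes, satisfiable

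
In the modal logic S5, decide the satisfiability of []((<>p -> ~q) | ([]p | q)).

Yes, satisfiable

1. []((<>p -> ~q) | ([]p | q)), w0
2. (<>p -> ~q) | ([]p | q), w0
3. []p | q, w0
4. q, w0
Accessibility: w0Rw0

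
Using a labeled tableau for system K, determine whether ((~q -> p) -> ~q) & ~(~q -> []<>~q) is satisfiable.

1. ((~q -> p) -> ~q) & ~(~q -> []<>~q), 0
2. (~q -> p) -> ~q, 0
3. ~(~q -> []<>~q), 0
4. ~q, 0
5. ~[]<>~q, 0
6. ~<>~q, 1
Accessibility: 0R1

Yes, satisfiable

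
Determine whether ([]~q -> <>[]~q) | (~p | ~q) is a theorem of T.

Valid in T

Tableau for the negation ~(([]~q -> <>[]~q) | (~p | ~q)):
1. ~(([]~q -> <>[]~q) | (~p | ~q)), 0
2. ~([]~q -> <>[]~q), 0
3. ~(~p | ~q), 0
4. []~q, 0
5. ~<>[]~q, 0
6. p, 0
7. q, 0
8. ~q, 0
Accessibility: 0R0
Branch closes: q and ~q both at 0.
All branches of the negation close; one closing branch shown above.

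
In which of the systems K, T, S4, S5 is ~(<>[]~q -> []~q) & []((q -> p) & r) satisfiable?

K, T, S4

S4-tableau for the formula:
1. ~(<>[]~q -> []~q) & []((q -> p) & r), 0
2. ~(<>[]~q -> []~q), 0   [&-rule on 1]
3. []((q -> p) & r), 0   [&-rule on 1]
4. <>[]~q, 0   [~->-rule on 2]
5. ~[]~q, 0   [~->-rule on 2]
6. (q -> p) & r, 0   [[]-rule on 3 via 0R0]
7. q -> p, 0   [&-rule on 6]
8. r, 0   [&-rule on 6]
9. p, 0   [->-rule on 7 (branches; this branch)]
10. []~q, 1   [<>-rule on 4: fresh world 1, 0R1]
11. (q -> p) & r, 1   [[]-rule on 3 via 0R1]
12. q -> p, 1   [&-rule on 11]
13. r, 1   [&-rule on 11]
14. ~q, 1   [[]-rule on 10 via 1R1]
15. p, 1   [->-rule on 12 (branches; this branch)]
16. q, 2   [~[]-rule on 5: fresh world 2, 0R2]
17. (q -> p) & r, 2   [[]-rule on 3 via 0R2]
18. q -> p, 2   [&-rule on 17]
19. r, 2   [&-rule on 17]
20. p, 2   [->-rule on 18 (branches; this branch)]
Accessibility: 0R0, 0R1, 0R2, 1R1, 2R2
Complete open branch: satisfiable in S4, hence also in K, T (this S4-model is also a K-model and a T-model).
S5-tableau for the formula:
1. ~(<>[]~q -> []~q) & []((q -> p) & r), 0
2. ~(<>[]~q -> []~q), 0   [&-rule on 1]
3. []((q -> p) & r), 0   [&-rule on 1]
4. <>[]~q, 0   [~->-rule on 2]
5. ~[]~q, 0   [~->-rule on 2]
6. (q -> p) & r, 0   [[]-rule on 3 via 0R0]
7. q -> p, 0   [&-rule on 6]
8. r, 0   [&-rule on 6]
9. p, 0   [->-rule on 7 (branches; this branch)]
10. []~q, 1   [<>-rule on 4: fresh world 1, 0R1]
11. (q -> p) & r, 1   [[]-rule on 3 via 0R1]
12. q -> p, 1   [&-rule on 11]
13. r, 1   [&-rule on 11]
14. ~q, 0   [[]-rule on 10 via 1R0]
15. ~q, 1   [[]-rule on 10 via 1R1]
16. p, 1   [->-rule on 12 (branches; this branch)]
17. q, 2   [~[]-rule on 5: fresh world 2, 0R2]
18. (q -> p) & r, 2   [[]-rule on 3 via 0R2]
19. q -> p, 2   [&-rule on 18]
20. r, 2   [&-rule on 18]
21. ~q, 2   [[]-rule on 10 via 1R2]
Accessibility: 0R0, 0R1, 0R2, 1R0, 1R1, 1R2, 2R0, 2R1, 2R2
Branch closes: q and ~q both at 2.
Every branch closes (one shown): unsatisfiable in S5.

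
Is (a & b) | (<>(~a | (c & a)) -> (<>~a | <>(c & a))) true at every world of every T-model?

Tableau for the negation ~((a & b) | (<>(~a | (c & a)) -> (<>~a | <>(c & a)))):
1. ~((a & b) | (<>(~a | (c & a)) -> (<>~a | <>(c & a)))), u
2. ~(a & b), u   [~|-rule on 1]
3. ~(<>(~a | (c & a)) -> (<>~a | <>(c & a))), u   [~|-rule on 1]
4. <>(~a | (c & a)), u   [~->-rule on 3]
5. ~(<>~a | <>(c & a)), u   [~->-rule on 3]
6. ~<>~a, u   [~|-rule on 5]
7. ~<>(c & a), u   [~|-rule on 5]
8. a, u   [~<>-rule on 6 via uRu]
9. ~(c & a), u   [~<>-rule on 7 via uRu]
10. ~b, u   [~&-rule on 2 (branches; this branch)]
11. ~c, u   [~&-rule on 9 (branches; this branch)]
12. ~a | (c & a), v   [<>-rule on 4: fresh world v, uRv]
13. a, v   [~<>-rule on 6 via uRv]
14. ~(c & a), v   [~<>-rule on 7 via uRv]
15. c & a, v   [|-rule on 12 (branches; this branch)]
16. c, v   [&-rule on 15]
17. ~a, v   [~&-rule on 14 (branches; this branch)]
Accessibility: uRu, uRv, vRv
Branch closes: a and ~a both at v.
Every branch of the negation's tableau closes; the branch above is one of them.

Yes, valid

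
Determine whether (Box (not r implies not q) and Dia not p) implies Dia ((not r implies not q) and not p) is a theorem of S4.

Valid in S4

Tableau for the negation not ((Box (not r implies not q) and Dia not p) implies Dia ((not r implies not q) and not p)):
1. not ((Box (not r implies not q) and Dia not p) implies Dia ((not r implies not q) and not p)), w0
2. Box (not r implies not q) and Dia not p, w0
3. not Dia ((not r implies not q) and not p), w0
4. Box (not r implies not q), w0
5. Dia not p, w0
6. not ((not r implies not q) and not p), w0
7. not r implies not q, w0
8. p, w0
9. not q, w0
10. not p, w1
11. not ((not r implies not q) and not p), w1
12. not r implies not q, w1
13. not (not r implies not q), w1
14. not r, w1
15. q, w1
16. not q, w1
Accessibility: w0Rw0, w0Rw1, w1Rw1
Branch closes: q and not q both at w1.
All branches of the negation close; one closing branch shown above.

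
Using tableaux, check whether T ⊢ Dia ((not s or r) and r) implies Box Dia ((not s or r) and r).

Tableau for the negation not (Dia ((not s or r) and r) implies Box Dia ((not s or r) and r)):
1. not (Dia ((not s or r) and r) implies Box Dia ((not s or r) and r)), u
2. Dia ((not s or r) and r), u   [neg-implies-rule on 1]
3. not Box Dia ((not s or r) and r), u   [neg-implies-rule on 1]
4. (not s or r) and r, v   [Dia-rule on 2: fresh world v, uRv]
5. not s or r, v   [and-rule on 4]
6. r, v   [and-rule on 4]
7. not Dia ((not s or r) and r), w   [neg-Box-rule on 3: fresh world w, uRw]
8. not ((not s or r) and r), w   [neg-Dia-rule on 7 via wRw]
9. not r, w   [neg-and-rule on 8 (branches; this branch)]
Accessibility: uRu, uRv, uRw, vRv, wRw
The negation has an open branch (countermodel exists).

No, not valid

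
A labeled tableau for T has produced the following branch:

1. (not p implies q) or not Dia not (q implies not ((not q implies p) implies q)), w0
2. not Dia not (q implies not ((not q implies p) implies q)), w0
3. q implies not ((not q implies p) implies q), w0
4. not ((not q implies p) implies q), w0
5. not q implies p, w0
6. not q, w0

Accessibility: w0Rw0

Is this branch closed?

No, open

No world carries both an atom and its negation.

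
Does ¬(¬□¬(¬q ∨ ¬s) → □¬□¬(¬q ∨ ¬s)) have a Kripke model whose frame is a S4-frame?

Satisfiable (open branch found)

1. ¬(¬□¬(¬q ∨ ¬s) → □¬□¬(¬q ∨ ¬s)), w0
2. ¬□¬(¬q ∨ ¬s), w0
3. ¬□¬□¬(¬q ∨ ¬s), w0
4. ¬q ∨ ¬s, w1
5. ¬s, w1
6. □¬(¬q ∨ ¬s), w2
7. ¬(¬q ∨ ¬s), w2
8. q, w2
9. s, w2
Accessibility: w0Rw0, w0Rw1, w0Rw2, w1Rw1, w2Rw2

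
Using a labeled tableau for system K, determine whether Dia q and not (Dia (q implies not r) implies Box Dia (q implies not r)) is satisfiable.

1. Dia q and not (Dia (q implies not r) implies Box Dia (q implies not r)), u
2. Dia q, u
3. not (Dia (q implies not r) implies Box Dia (q implies not r)), u
4. Dia (q implies not r), u
5. not Box Dia (q implies not r), u
6. q, v
7. q implies not r, w
8. not r, w
9. not Dia (q implies not r), x
Accessibility: uRv, uRw, uRx

Satisfiable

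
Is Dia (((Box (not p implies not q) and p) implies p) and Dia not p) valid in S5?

Tableau for the negation not Dia (((Box (not p implies not q) and p) implies p) and Dia not p):
1. not Dia (((Box (not p implies not q) and p) implies p) and Dia not p), 0
2. not (((Box (not p implies not q) and p) implies p) and Dia not p), 0   [neg-Dia-rule on 1 via 0R0]
3. not Dia not p, 0   [neg-and-rule on 2 (branches; this branch)]
4. p, 0   [neg-Dia-rule on 3 via 0R0]
Accessibility: 0R0
The negation has an open branch (countermodel exists).

No, not valid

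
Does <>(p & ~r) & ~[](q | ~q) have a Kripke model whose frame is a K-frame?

Unsatisfiable (every branch closes)

1. <>(p & ~r) & ~[](q | ~q), w0
2. <>(p & ~r), w0
3. ~[](q | ~q), w0
4. p & ~r, w1
5. p, w1
6. ~r, w1
7. ~(q | ~q), w2
8. ~q, w2
9. q, w2
Accessibility: w0Rw1, w0Rw2
Branch closes: q and ~q both at w2.
(One branch shown.) All branches close.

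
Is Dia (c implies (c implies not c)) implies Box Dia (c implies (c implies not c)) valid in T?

Tableau for the negation not (Dia (c implies (c implies not c)) implies Box Dia (c implies (c implies not c))):
1. not (Dia (c implies (c implies not c)) implies Box Dia (c implies (c implies not c))), w0
2. Dia (c implies (c implies not c)), w0
3. not Box Dia (c implies (c implies not c)), w0
4. c implies (c implies not c), w1
5. c implies not c, w1
6. not c, w1
7. not Dia (c implies (c implies not c)), w2
8. not (c implies (c implies not c)), w2
9. c, w2
10. not (c implies not c), w2
Accessibility: w0Rw0, w0Rw1, w0Rw2, w1Rw1, w2Rw2
The negation has an open branch (countermodel exists).

No, not valid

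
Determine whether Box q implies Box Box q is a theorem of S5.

Valid

Tableau for the negation not (Box q implies Box Box q):
1. not (Box q implies Box Box q), u
2. Box q, u
3. not Box Box q, u
4. q, u
5. not Box q, v
6. q, v
7. not q, w
8. q, w
Accessibility: uRu, uRv, uRw, vRu, vRv, vRw, wRu, wRv, wRw
Branch closes: q and not q both at w.
All branches of the negation close; one closing branch shown above.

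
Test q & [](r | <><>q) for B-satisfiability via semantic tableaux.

Satisfiable (open branch found)

1. q & [](r | <><>q), w0
2. q, w0
3. [](r | <><>q), w0
4. r | <><>q, w0
5. <><>q, w0
6. <>q, w1
7. r | <><>q, w1
8. <><>q, w1
9. q, w2
10. <>q, w3
11. q, w4
Accessibility: w0Rw0, w0Rw1, w1Rw0, w1Rw1, w1Rw2, w1Rw3, w2Rw1, w2Rw2, w3Rw1, w3Rw3, w3Rw4, w4Rw3, w4Rw4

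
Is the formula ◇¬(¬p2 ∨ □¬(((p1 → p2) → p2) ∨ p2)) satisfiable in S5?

1. ◇¬(¬p2 ∨ □¬(((p1 → p2) → p2) ∨ p2)), 0
2. ¬(¬p2 ∨ □¬(((p1 → p2) → p2) ∨ p2)), 1
3. p2, 1
4. ¬□¬(((p1 → p2) → p2) ∨ p2), 1
5. ((p1 → p2) → p2) ∨ p2, 2
6. p2, 2
Accessibility: 0R0, 0R1, 0R2, 1R0, 1R1, 1R2, 2R0, 2R1, 2R2

Satisfiable (open branch found)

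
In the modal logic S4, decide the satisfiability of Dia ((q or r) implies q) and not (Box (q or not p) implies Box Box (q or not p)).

1. Dia ((q or r) implies q) and not (Box (q or not p) implies Box Box (q or not p)), 0
2. Dia ((q or r) implies q), 0   [and-rule on 1]
3. not (Box (q or not p) implies Box Box (q or not p)), 0   [and-rule on 1]
4. Box (q or not p), 0   [neg-implies-rule on 3]
5. not Box Box (q or not p), 0   [neg-implies-rule on 3]
6. q or not p, 0   [Box-rule on 4 via 0R0]
7. not p, 0   [or-rule on 6 (branches; this branch)]
8. (q or r) implies q, 1   [Dia-rule on 2: fresh world 1, 0R1]
9. q or not p, 1   [Box-rule on 4 via 0R1]
10. not (q or r), 1   [implies-rule on 8 (branches; this branch)]
11. not q, 1   [neg-or-rule on 10]
12. not r, 1   [neg-or-rule on 10]
13. not p, 1   [or-rule on 9 (branches; this branch)]
14. not Box (q or not p), 2   [neg-Box-rule on 5: fresh world 2, 0R2]
15. q or not p, 2   [Box-rule on 4 via 0R2]
16. not p, 2   [or-rule on 15 (branches; this branch)]
17. not (q or not p), 3   [neg-Box-rule on 14: fresh world 3, 2R3]
18. not q, 3   [neg-or-rule on 17]
19. p, 3   [neg-or-rule on 17]
20. q or not p, 3   [Box-rule on 4 via 0R3]
21. not p, 3   [or-rule on 20 (branches; this branch)]
Accessibility: 0R0, 0R1, 0R2, 0R3, 1R1, 2R2, 2R3, 3R3
Branch closes: p and not p both at 3.
Every branch closes; the branch above is one of them.

Unsatisfiable (every branch closes)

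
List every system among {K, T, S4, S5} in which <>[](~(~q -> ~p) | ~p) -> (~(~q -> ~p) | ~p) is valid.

S5-tableau for the negation ~(<>[](~(~q -> ~p) | ~p) -> (~(~q -> ~p) | ~p)):
1. ~(<>[](~(~q -> ~p) | ~p) -> (~(~q -> ~p) | ~p)), w0
2. <>[](~(~q -> ~p) | ~p), w0   [~->-rule on 1]
3. ~(~(~q -> ~p) | ~p), w0   [~->-rule on 1]
4. ~q -> ~p, w0   [~|-rule on 3]
5. p, w0   [~|-rule on 3]
6. q, w0   [->-rule on 4 (branches; this branch)]
7. [](~(~q -> ~p) | ~p), w1   [<>-rule on 2: fresh world w1, w0Rw1]
8. ~(~q -> ~p) | ~p, w0   [[]-rule on 7 via w1Rw0]
9. ~(~q -> ~p) | ~p, w1   [[]-rule on 7 via w1Rw1]
10. ~(~q -> ~p), w0   [|-rule on 8 (branches; this branch)]
11. ~q, w0   [~->-rule on 10]
Accessibility: w0Rw0, w0Rw1, w1Rw0, w1Rw1
Branch closes: q and ~q both at w0.
Every branch closes (one shown): valid in S5.
S4-tableau for the negation ~(<>[](~(~q -> ~p) | ~p) -> (~(~q -> ~p) | ~p)):
1. ~(<>[](~(~q -> ~p) | ~p) -> (~(~q -> ~p) | ~p)), w0
2. <>[](~(~q -> ~p) | ~p), w0   [~->-rule on 1]
3. ~(~(~q -> ~p) | ~p), w0   [~->-rule on 1]
4. ~q -> ~p, w0   [~|-rule on 3]
5. p, w0   [~|-rule on 3]
6. q, w0   [->-rule on 4 (branches; this branch)]
7. [](~(~q -> ~p) | ~p), w1   [<>-rule on 2: fresh world w1, w0Rw1]
8. ~(~q -> ~p) | ~p, w1   [[]-rule on 7 via w1Rw1]
9. ~p, w1   [|-rule on 8 (branches; this branch)]
Accessibility: w0Rw0, w0Rw1, w1Rw1
Complete open branch: countermodel on an S4-frame, so not valid in S4, nor in K, T (the same frame is also a K-frame and a T-frame).

S5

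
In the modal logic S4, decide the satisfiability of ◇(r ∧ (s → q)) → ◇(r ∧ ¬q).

1. ◇(r ∧ (s → q)) → ◇(r ∧ ¬q), u
2. ◇(r ∧ ¬q), u
3. r ∧ ¬q, v
4. r, v
5. ¬q, v
Accessibility: uRu, uRv, vRv

Satisfiable (open branch found)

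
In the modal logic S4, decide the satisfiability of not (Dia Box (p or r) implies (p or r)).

Satisfiable (open branch found)

1. not (Dia Box (p or r) implies (p or r)), u
2. Dia Box (p or r), u
3. not (p or r), u
4. not p, u
5. not r, u
6. Box (p or r), v
7. p or r, v
8. r, v
Accessibility: uRu, uRv, vRv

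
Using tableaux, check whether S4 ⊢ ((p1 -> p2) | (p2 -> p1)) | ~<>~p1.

Tableau for the negation ~(((p1 -> p2) | (p2 -> p1)) | ~<>~p1):
1. ~(((p1 -> p2) | (p2 -> p1)) | ~<>~p1), u
2. ~((p1 -> p2) | (p2 -> p1)), u   [~|-rule on 1]
3. <>~p1, u   [~|-rule on 1]
4. ~(p1 -> p2), u   [~|-rule on 2]
5. ~(p2 -> p1), u   [~|-rule on 2]
6. p1, u   [~->-rule on 4]
7. ~p2, u   [~->-rule on 4]
8. p2, u   [~->-rule on 5]
9. ~p1, u   [~->-rule on 5]
Accessibility: uRu
Branch closes: p2 and ~p2 both at u.
Every branch of the negation's tableau closes; the branch above is one of them.

Valid in S4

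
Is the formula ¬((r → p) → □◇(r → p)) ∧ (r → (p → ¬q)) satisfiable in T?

1. ¬((r → p) → □◇(r → p)) ∧ (r → (p → ¬q)), u
2. ¬((r → p) → □◇(r → p)), u
3. r → (p → ¬q), u
4. r → p, u
5. ¬□◇(r → p), u
6. p → ¬q, u
7. p, u
8. ¬q, u
9. ¬◇(r → p), v
10. ¬(r → p), v
11. r, v
12. ¬p, v
Accessibility: uRu, uRv, vRv

Satisfiable (open branch found)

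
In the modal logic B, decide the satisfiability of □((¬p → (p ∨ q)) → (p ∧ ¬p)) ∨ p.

Yes, satisfiable

1. □((¬p → (p ∨ q)) → (p ∧ ¬p)) ∨ p, u
2. p, u
Accessibility: uRu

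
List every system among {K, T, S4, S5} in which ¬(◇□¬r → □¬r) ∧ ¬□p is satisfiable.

K, T, S4

S4-tableau for the formula:
1. ¬(◇□¬r → □¬r) ∧ ¬□p, w0
2. ¬(◇□¬r → □¬r), w0
3. ¬□p, w0
4. ◇□¬r, w0
5. ¬□¬r, w0
6. ¬p, w1
7. □¬r, w2
8. ¬r, w2
9. r, w3
Accessibility: w0Rw0, w0Rw1, w0Rw2, w0Rw3, w1Rw1, w2Rw2, w3Rw3
Complete open branch: satisfiable in S4, hence also in K, T (this S4-model is also a K-model and a T-model).
S5-tableau for the formula:
1. ¬(◇□¬r → □¬r) ∧ ¬□p, w0
2. ¬(◇□¬r → □¬r), w0
3. ¬□p, w0
4. ◇□¬r, w0
5. ¬□¬r, w0
6. ¬p, w1
7. □¬r, w2
8. ¬r, w0
9. ¬r, w1
10. ¬r, w2
11. r, w3
12. ¬r, w3
Accessibility: w0Rw0, w0Rw1, w0Rw2, w0Rw3, w1Rw0, w1Rw1, w1Rw2, w1Rw3, w2Rw0, w2Rw1, w2Rw2, w2Rw3, w3Rw0, w3Rw1, w3Rw2, w3Rw3
Branch closes: r and ¬r both at w3.
Every branch closes (one shown): unsatisfiable in S5.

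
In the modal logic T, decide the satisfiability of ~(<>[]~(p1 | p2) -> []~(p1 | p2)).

1. ~(<>[]~(p1 | p2) -> []~(p1 | p2)), 0
2. <>[]~(p1 | p2), 0   [~->-rule on 1]
3. ~[]~(p1 | p2), 0   [~->-rule on 1]
4. []~(p1 | p2), 1   [<>-rule on 2: fresh world 1, 0R1]
5. ~(p1 | p2), 1   [[]-rule on 4 via 1R1]
6. ~p1, 1   [~|-rule on 5]
7. ~p2, 1   [~|-rule on 5]
8. p1 | p2, 2   [~[]-rule on 3: fresh world 2, 0R2]
9. p2, 2   [|-rule on 8 (branches; this branch)]
Accessibility: 0R0, 0R1, 0R2, 1R1, 2R2

Yes, satisfiable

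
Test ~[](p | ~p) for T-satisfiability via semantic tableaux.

Unsatisfiable

1. ~[](p | ~p), u
2. ~(p | ~p), v
3. ~p, v
4. p, v
Accessibility: uRu, uRv, vRv
Branch closes: p and ~p both at v.
Every branch closes; the branch above is one of them.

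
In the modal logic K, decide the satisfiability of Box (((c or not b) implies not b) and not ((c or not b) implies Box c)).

Satisfiable

1. Box (((c or not b) implies not b) and not ((c or not b) implies Box c)), w0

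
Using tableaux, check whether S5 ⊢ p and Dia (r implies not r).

Invalid (countermodel exists)

Tableau for the negation not (p and Dia (r implies not r)):
1. not (p and Dia (r implies not r)), w0
2. not Dia (r implies not r), w0   [neg-and-rule on 1 (branches; this branch)]
3. not (r implies not r), w0   [neg-Dia-rule on 2 via w0Rw0]
4. r, w0   [neg-implies-rule on 3]
Accessibility: w0Rw0
The negation has an open branch (countermodel exists).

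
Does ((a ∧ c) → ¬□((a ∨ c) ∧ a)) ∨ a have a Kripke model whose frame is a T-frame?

Yes, satisfiable

1. ((a ∧ c) → ¬□((a ∨ c) ∧ a)) ∨ a, 0
2. a, 0
Accessibility: 0R0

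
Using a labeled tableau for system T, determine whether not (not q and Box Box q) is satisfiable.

1. not (not q and Box Box q), u
2. not Box Box q, u
3. not Box q, v
4. not q, w
Accessibility: uRu, uRv, vRv, vRw, wRw

Satisfiable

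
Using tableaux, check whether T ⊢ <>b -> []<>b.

Tableau for the negation ~(<>b -> []<>b):
1. ~(<>b -> []<>b), 0
2. <>b, 0
3. ~[]<>b, 0
4. b, 1
5. ~<>b, 2
6. ~b, 2
Accessibility: 0R0, 0R1, 0R2, 1R1, 2R2
The negation has an open branch (countermodel exists).

Invalid (countermodel exists)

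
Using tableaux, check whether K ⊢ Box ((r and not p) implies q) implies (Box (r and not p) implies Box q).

Tableau for the negation not (Box ((r and not p) implies q) implies (Box (r and not p) implies Box q)):
1. not (Box ((r and not p) implies q) implies (Box (r and not p) implies Box q)), w0
2. Box ((r and not p) implies q), w0
3. not (Box (r and not p) implies Box q), w0
4. Box (r and not p), w0
5. not Box q, w0
6. not q, w1
7. (r and not p) implies q, w1
8. r and not p, w1
9. r, w1
10. not p, w1
11. not (r and not p), w1
12. p, w1
Accessibility: w0Rw1
Branch closes: p and not p both at w1.
Every branch of the negation's tableau closes; the branch above is one of them.

Yes, valid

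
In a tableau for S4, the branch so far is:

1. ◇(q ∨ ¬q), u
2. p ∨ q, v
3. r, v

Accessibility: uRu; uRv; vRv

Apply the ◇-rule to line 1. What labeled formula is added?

a fresh world w with uRw, and q ∨ ¬q at w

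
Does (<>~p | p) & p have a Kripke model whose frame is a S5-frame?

Satisfiable

1. (<>~p | p) & p, w0
2. <>~p | p, w0
3. p, w0
Accessibility: w0Rw0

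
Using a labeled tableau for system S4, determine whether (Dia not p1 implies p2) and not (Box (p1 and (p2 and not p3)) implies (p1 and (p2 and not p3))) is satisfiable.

No, unsatisfiable

1. (Dia not p1 implies p2) and not (Box (p1 and (p2 and not p3)) implies (p1 and (p2 and not p3))), w0
2. Dia not p1 implies p2, w0   [and-rule on 1]
3. not (Box (p1 and (p2 and not p3)) implies (p1 and (p2 and not p3))), w0   [and-rule on 1]
4. Box (p1 and (p2 and not p3)), w0   [neg-implies-rule on 3]
5. not (p1 and (p2 and not p3)), w0   [neg-implies-rule on 3]
6. p1 and (p2 and not p3), w0   [Box-rule on 4 via w0Rw0]
7. p1, w0   [and-rule on 6]
8. p2 and not p3, w0   [and-rule on 6]
9. p2, w0   [and-rule on 8]
10. not p3, w0   [and-rule on 8]
11. not (p2 and not p3), w0   [neg-and-rule on 5 (branches; this branch)]
12. p3, w0   [neg-and-rule on 11 (branches; this branch)]
Accessibility: w0Rw0
Branch closes: p3 and not p3 both at w0.
Every branch closes; the branch above is one of them.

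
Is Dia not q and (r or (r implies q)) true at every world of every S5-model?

Tableau for the negation not (Dia not q and (r or (r implies q))):
1. not (Dia not q and (r or (r implies q))), w0
2. not Dia not q, w0   [neg-and-rule on 1 (branches; this branch)]
3. q, w0   [neg-Dia-rule on 2 via w0Rw0]
Accessibility: w0Rw0
The negation has an open branch (countermodel exists).

Invalid (countermodel exists)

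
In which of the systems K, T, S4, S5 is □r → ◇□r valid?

K-tableau for the negation ¬(□r → ◇□r):
1. ¬(□r → ◇□r), w0
2. □r, w0   [¬→-rule on 1]
3. ¬◇□r, w0   [¬→-rule on 1]
Complete open branch: countermodel on a K-frame, so not valid in K.
T-tableau for the negation ¬(□r → ◇□r):
1. ¬(□r → ◇□r), w0
2. □r, w0   [¬→-rule on 1]
3. ¬◇□r, w0   [¬→-rule on 1]
4. r, w0   [□-rule on 2 via w0Rw0]
5. ¬□r, w0   [¬◇-rule on 3 via w0Rw0]
6. ¬r, w1   [¬□-rule on 5: fresh world w1, w0Rw1]
7. r, w1   [□-rule on 2 via w0Rw1]
Accessibility: w0Rw0, w0Rw1, w1Rw1
Branch closes: r and ¬r both at w1.
Every branch closes (one shown): valid in T, hence also in S4, S5 (every theorem of T is a theorem of S4 and S5).

T, S4, S5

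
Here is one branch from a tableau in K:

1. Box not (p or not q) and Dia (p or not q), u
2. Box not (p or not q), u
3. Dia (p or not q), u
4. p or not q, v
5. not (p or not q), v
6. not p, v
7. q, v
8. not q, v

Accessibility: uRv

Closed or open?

Both q and not q appear at v.

Yes, closed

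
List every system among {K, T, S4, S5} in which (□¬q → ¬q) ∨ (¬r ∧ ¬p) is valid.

T, S4, S5

T-tableau for the negation ¬((□¬q → ¬q) ∨ (¬r ∧ ¬p)):
1. ¬((□¬q → ¬q) ∨ (¬r ∧ ¬p)), w0
2. ¬(□¬q → ¬q), w0
3. ¬(¬r ∧ ¬p), w0
4. □¬q, w0
5. q, w0
6. ¬q, w0
Accessibility: w0Rw0
Branch closes: q and ¬q both at w0.
Every branch closes (one shown): valid in T, hence also in S4, S5 (every theorem of T is a theorem of S4 and S5).
K-tableau for the negation ¬((□¬q → ¬q) ∨ (¬r ∧ ¬p)):
1. ¬((□¬q → ¬q) ∨ (¬r ∧ ¬p)), w0
2. ¬(□¬q → ¬q), w0
3. ¬(¬r ∧ ¬p), w0
4. □¬q, w0
5. q, w0
6. p, w0
Complete open branch: countermodel on a K-frame, so not valid in K.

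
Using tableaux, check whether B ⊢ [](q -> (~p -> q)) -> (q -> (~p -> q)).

Tableau for the negation ~([](q -> (~p -> q)) -> (q -> (~p -> q))):
1. ~([](q -> (~p -> q)) -> (q -> (~p -> q))), w0
2. [](q -> (~p -> q)), w0
3. ~(q -> (~p -> q)), w0
4. q, w0
5. ~(~p -> q), w0
6. ~p, w0
7. ~q, w0
Accessibility: w0Rw0
Branch closes: q and ~q both at w0.
All branches of the negation close; one closing branch shown above.

Valid in B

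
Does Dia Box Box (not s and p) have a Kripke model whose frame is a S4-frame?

1. Dia Box Box (not s and p), 0
2. Box Box (not s and p), 1
3. Box (not s and p), 1
4. not s and p, 1
5. not s, 1
6. p, 1
Accessibility: 0R0, 0R1, 1R1

Satisfiable (open branch found)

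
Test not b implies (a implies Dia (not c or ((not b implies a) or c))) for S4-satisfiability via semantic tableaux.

1. not b implies (a implies Dia (not c or ((not b implies a) or c))), u
2. a implies Dia (not c or ((not b implies a) or c)), u
3. Dia (not c or ((not b implies a) or c)), u
4. not c or ((not b implies a) or c), v
5. (not b implies a) or c, v
6. c, v
Accessibility: uRu, uRv, vRv

Satisfiable (open branch found)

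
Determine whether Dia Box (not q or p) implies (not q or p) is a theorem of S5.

Tableau for the negation not (Dia Box (not q or p) implies (not q or p)):
1. not (Dia Box (not q or p) implies (not q or p)), u
2. Dia Box (not q or p), u
3. not (not q or p), u
4. q, u
5. not p, u
6. Box (not q or p), v
7. not q or p, u
8. not q or p, v
9. p, u
Accessibility: uRu, uRv, vRu, vRv
Branch closes: p and not p both at u.
All branches of the negation close; one closing branch shown above.

Yes, valid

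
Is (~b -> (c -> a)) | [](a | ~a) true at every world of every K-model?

Yes, valid

Tableau for the negation ~((~b -> (c -> a)) | [](a | ~a)):
1. ~((~b -> (c -> a)) | [](a | ~a)), w0
2. ~(~b -> (c -> a)), w0   [~|-rule on 1]
3. ~[](a | ~a), w0   [~|-rule on 1]
4. ~b, w0   [~->-rule on 2]
5. ~(c -> a), w0   [~->-rule on 2]
6. c, w0   [~->-rule on 5]
7. ~a, w0   [~->-rule on 5]
8. ~(a | ~a), w1   [~[]-rule on 3: fresh world w1, w0Rw1]
9. ~a, w1   [~|-rule on 8]
10. a, w1   [~|-rule on 8]
Accessibility: w0Rw1
Branch closes: a and ~a both at w1.
All branches of the negation close; one closing branch shown above.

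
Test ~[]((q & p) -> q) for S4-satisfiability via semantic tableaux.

1. ~[]((q & p) -> q), w0
2. ~((q & p) -> q), w1   [~[]-rule on 1: fresh world w1, w0Rw1]
3. q & p, w1   [~->-rule on 2]
4. ~q, w1   [~->-rule on 2]
5. q, w1   [&-rule on 3]
6. p, w1   [&-rule on 3]
Accessibility: w0Rw0, w0Rw1, w1Rw1
Branch closes: q and ~q both at w1.
(One branch shown.) All branches close.

No, unsatisfiable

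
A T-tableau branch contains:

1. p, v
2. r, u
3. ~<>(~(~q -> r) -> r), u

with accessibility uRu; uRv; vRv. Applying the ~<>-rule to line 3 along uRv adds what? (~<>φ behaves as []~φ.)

~<>φ behaves as []~φ: propagate the negated body to each accessible world.

~(~(~q -> r) -> r), v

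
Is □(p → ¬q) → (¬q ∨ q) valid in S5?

Tableau for the negation ¬(□(p → ¬q) → (¬q ∨ q)):
1. ¬(□(p → ¬q) → (¬q ∨ q)), 0
2. □(p → ¬q), 0
3. ¬(¬q ∨ q), 0
4. q, 0
5. ¬q, 0
Accessibility: 0R0
Branch closes: q and ¬q both at 0.
All branches of the negation close; one closing branch shown above.

Yes, valid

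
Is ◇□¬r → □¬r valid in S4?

Invalid (countermodel exists)

Tableau for the negation ¬(◇□¬r → □¬r):
1. ¬(◇□¬r → □¬r), w0
2. ◇□¬r, w0
3. ¬□¬r, w0
4. □¬r, w1
5. ¬r, w1
6. r, w2
Accessibility: w0Rw0, w0Rw1, w0Rw2, w1Rw1, w2Rw2
The negation has an open branch (countermodel exists).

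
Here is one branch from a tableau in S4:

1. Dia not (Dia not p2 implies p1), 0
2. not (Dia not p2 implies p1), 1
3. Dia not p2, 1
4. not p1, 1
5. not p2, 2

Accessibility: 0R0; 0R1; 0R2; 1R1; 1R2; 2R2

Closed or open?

There is no literal clash: for every atom and world, at most one sign appears.

No, open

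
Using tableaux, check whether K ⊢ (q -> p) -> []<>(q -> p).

Tableau for the negation ~((q -> p) -> []<>(q -> p)):
1. ~((q -> p) -> []<>(q -> p)), w0
2. q -> p, w0
3. ~[]<>(q -> p), w0
4. p, w0
5. ~<>(q -> p), w1
Accessibility: w0Rw1
The negation has an open branch (countermodel exists).

Invalid (countermodel exists)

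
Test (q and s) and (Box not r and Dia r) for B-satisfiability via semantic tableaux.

1. (q and s) and (Box not r and Dia r), w0
2. q and s, w0   [and-rule on 1]
3. Box not r and Dia r, w0   [and-rule on 1]
4. q, w0   [and-rule on 2]
5. s, w0   [and-rule on 2]
6. Box not r, w0   [and-rule on 3]
7. Dia r, w0   [and-rule on 3]
8. not r, w0   [Box-rule on 6 via w0Rw0]
9. r, w1   [Dia-rule on 7: fresh world w1, w0Rw1]
10. not r, w1   [Box-rule on 6 via w0Rw1]
Accessibility: w0Rw0, w0Rw1, w1Rw0, w1Rw1
Branch closes: r and not r both at w1.
Every branch closes; the branch above is one of them.

Unsatisfiable (every branch closes)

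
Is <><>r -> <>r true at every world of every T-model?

Tableau for the negation ~(<><>r -> <>r):
1. ~(<><>r -> <>r), 0
2. <><>r, 0   [~->-rule on 1]
3. ~<>r, 0   [~->-rule on 1]
4. ~r, 0   [~<>-rule on 3 via 0R0]
5. <>r, 1   [<>-rule on 2: fresh world 1, 0R1]
6. ~r, 1   [~<>-rule on 3 via 0R1]
7. r, 2   [<>-rule on 5: fresh world 2, 1R2]
Accessibility: 0R0, 0R1, 1R1, 1R2, 2R2
The negation has an open branch (countermodel exists).

No, not valid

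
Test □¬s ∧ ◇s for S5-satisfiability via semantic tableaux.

1. □¬s ∧ ◇s, u
2. □¬s, u
3. ◇s, u
4. ¬s, u
5. s, v
6. ¬s, v
Accessibility: uRu, uRv, vRu, vRv
Branch closes: s and ¬s both at v.
All branches of the tableau close; one closing branch shown above.

Unsatisfiable (every branch closes)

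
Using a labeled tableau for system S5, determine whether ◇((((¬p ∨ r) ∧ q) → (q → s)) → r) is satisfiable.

Yes, satisfiable

1. ◇((((¬p ∨ r) ∧ q) → (q → s)) → r), w0
2. (((¬p ∨ r) ∧ q) → (q → s)) → r, w1   [◇-rule on 1: fresh world w1, w0Rw1]
3. r, w1   [→-rule on 2 (branches; this branch)]
Accessibility: w0Rw0, w0Rw1, w1Rw0, w1Rw1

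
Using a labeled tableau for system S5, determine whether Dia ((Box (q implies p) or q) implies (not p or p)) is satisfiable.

1. Dia ((Box (q implies p) or q) implies (not p or p)), u
2. (Box (q implies p) or q) implies (not p or p), v
3. not p or p, v
4. p, v
Accessibility: uRu, uRv, vRu, vRv

Satisfiable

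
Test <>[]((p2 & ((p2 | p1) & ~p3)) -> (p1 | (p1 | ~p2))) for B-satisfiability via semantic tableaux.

Satisfiable

1. <>[]((p2 & ((p2 | p1) & ~p3)) -> (p1 | (p1 | ~p2))), w0
2. []((p2 & ((p2 | p1) & ~p3)) -> (p1 | (p1 | ~p2))), w1
3. (p2 & ((p2 | p1) & ~p3)) -> (p1 | (p1 | ~p2)), w0
4. (p2 & ((p2 | p1) & ~p3)) -> (p1 | (p1 | ~p2)), w1
5. p1 | (p1 | ~p2), w0
6. p1 | (p1 | ~p2), w1
7. p1 | ~p2, w0
8. p1 | ~p2, w1
9. ~p2, w0
10. ~p2, w1
Accessibility: w0Rw0, w0Rw1, w1Rw0, w1Rw1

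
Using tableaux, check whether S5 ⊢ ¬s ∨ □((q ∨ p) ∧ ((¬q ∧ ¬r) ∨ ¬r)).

Invalid (countermodel exists)

Tableau for the negation ¬(¬s ∨ □((q ∨ p) ∧ ((¬q ∧ ¬r) ∨ ¬r))):
1. ¬(¬s ∨ □((q ∨ p) ∧ ((¬q ∧ ¬r) ∨ ¬r))), w0
2. s, w0
3. ¬□((q ∨ p) ∧ ((¬q ∧ ¬r) ∨ ¬r)), w0
4. ¬((q ∨ p) ∧ ((¬q ∧ ¬r) ∨ ¬r)), w1
5. ¬((¬q ∧ ¬r) ∨ ¬r), w1
6. ¬(¬q ∧ ¬r), w1
7. r, w1
Accessibility: w0Rw0, w0Rw1, w1Rw0, w1Rw1
The negation has an open branch (countermodel exists).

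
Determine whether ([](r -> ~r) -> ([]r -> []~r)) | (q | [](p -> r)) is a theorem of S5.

Valid

Tableau for the negation ~(([](r -> ~r) -> ([]r -> []~r)) | (q | [](p -> r))):
1. ~(([](r -> ~r) -> ([]r -> []~r)) | (q | [](p -> r))), u
2. ~([](r -> ~r) -> ([]r -> []~r)), u
3. ~(q | [](p -> r)), u
4. [](r -> ~r), u
5. ~([]r -> []~r), u
6. ~q, u
7. ~[](p -> r), u
8. []r, u
9. ~[]~r, u
10. r -> ~r, u
11. r, u
12. ~r, u
Accessibility: uRu
Branch closes: r and ~r both at u.
Every branch of the negation's tableau closes; the branch above is one of them.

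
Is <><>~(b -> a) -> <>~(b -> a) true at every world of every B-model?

No, not valid

Tableau for the negation ~(<><>~(b -> a) -> <>~(b -> a)):
1. ~(<><>~(b -> a) -> <>~(b -> a)), w0
2. <><>~(b -> a), w0
3. ~<>~(b -> a), w0
4. b -> a, w0
5. a, w0
6. <>~(b -> a), w1
7. b -> a, w1
8. a, w1
9. ~(b -> a), w2
10. b, w2
11. ~a, w2
Accessibility: w0Rw0, w0Rw1, w1Rw0, w1Rw1, w1Rw2, w2Rw1, w2Rw2
The negation has an open branch (countermodel exists).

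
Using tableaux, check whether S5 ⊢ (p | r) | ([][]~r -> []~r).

Yes, valid

Tableau for the negation ~((p | r) | ([][]~r -> []~r)):
1. ~((p | r) | ([][]~r -> []~r)), 0
2. ~(p | r), 0
3. ~([][]~r -> []~r), 0
4. ~p, 0
5. ~r, 0
6. [][]~r, 0
7. ~[]~r, 0
8. []~r, 0
9. r, 1
10. []~r, 1
11. ~r, 1
Accessibility: 0R0, 0R1, 1R0, 1R1
Branch closes: r and ~r both at 1.
All branches of the negation close; one closing branch shown above.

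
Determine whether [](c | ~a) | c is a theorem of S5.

Invalid (countermodel exists)

Tableau for the negation ~([](c | ~a) | c):
1. ~([](c | ~a) | c), w0
2. ~[](c | ~a), w0   [~|-rule on 1]
3. ~c, w0   [~|-rule on 1]
4. ~(c | ~a), w1   [~[]-rule on 2: fresh world w1, w0Rw1]
5. ~c, w1   [~|-rule on 4]
6. a, w1   [~|-rule on 4]
Accessibility: w0Rw0, w0Rw1, w1Rw0, w1Rw1
The negation has an open branch (countermodel exists).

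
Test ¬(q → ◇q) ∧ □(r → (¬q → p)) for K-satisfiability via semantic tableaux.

Yes, satisfiable

1. ¬(q → ◇q) ∧ □(r → (¬q → p)), u
2. ¬(q → ◇q), u
3. □(r → (¬q → p)), u
4. q, u
5. ¬◇q, u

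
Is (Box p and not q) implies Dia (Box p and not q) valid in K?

Tableau for the negation not ((Box p and not q) implies Dia (Box p and not q)):
1. not ((Box p and not q) implies Dia (Box p and not q)), w0
2. Box p and not q, w0   [neg-implies-rule on 1]
3. not Dia (Box p and not q), w0   [neg-implies-rule on 1]
4. Box p, w0   [and-rule on 2]
5. not q, w0   [and-rule on 2]
The negation has an open branch (countermodel exists).

Invalid (countermodel exists)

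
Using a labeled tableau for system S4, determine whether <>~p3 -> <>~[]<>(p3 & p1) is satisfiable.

Satisfiable (open branch found)

1. <>~p3 -> <>~[]<>(p3 & p1), u
2. <>~[]<>(p3 & p1), u   [->-rule on 1 (branches; this branch)]
3. ~[]<>(p3 & p1), v   [<>-rule on 2: fresh world v, uRv]
4. ~<>(p3 & p1), w   [~[]-rule on 3: fresh world w, vRw]
5. ~(p3 & p1), w   [~<>-rule on 4 via wRw]
6. ~p1, w   [~&-rule on 5 (branches; this branch)]
Accessibility: uRu, uRv, uRw, vRv, vRw, wRw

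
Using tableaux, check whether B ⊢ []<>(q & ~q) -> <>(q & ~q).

Tableau for the negation ~([]<>(q & ~q) -> <>(q & ~q)):
1. ~([]<>(q & ~q) -> <>(q & ~q)), u
2. []<>(q & ~q), u   [~->-rule on 1]
3. ~<>(q & ~q), u   [~->-rule on 1]
4. <>(q & ~q), u   [[]-rule on 2 via uRu]
5. ~(q & ~q), u   [~<>-rule on 3 via uRu]
6. q, u   [~&-rule on 5 (branches; this branch)]
7. q & ~q, v   [<>-rule on 4: fresh world v, uRv]
8. q, v   [&-rule on 7]
9. ~q, v   [&-rule on 7]
Accessibility: uRu, uRv, vRu, vRv
Branch closes: q and ~q both at v.
All branches of the negation close; one closing branch shown above.

Valid in B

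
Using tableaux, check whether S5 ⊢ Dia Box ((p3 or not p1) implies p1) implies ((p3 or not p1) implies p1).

Valid in S5

Tableau for the negation not (Dia Box ((p3 or not p1) implies p1) implies ((p3 or not p1) implies p1)):
1. not (Dia Box ((p3 or not p1) implies p1) implies ((p3 or not p1) implies p1)), w0
2. Dia Box ((p3 or not p1) implies p1), w0
3. not ((p3 or not p1) implies p1), w0
4. p3 or not p1, w0
5. not p1, w0
6. Box ((p3 or not p1) implies p1), w1
7. (p3 or not p1) implies p1, w0
8. (p3 or not p1) implies p1, w1
9. not (p3 or not p1), w0
10. not p3, w0
11. p1, w0
Accessibility: w0Rw0, w0Rw1, w1Rw0, w1Rw1
Branch closes: p1 and not p1 both at w0.
All branches of the negation close; one closing branch shown above.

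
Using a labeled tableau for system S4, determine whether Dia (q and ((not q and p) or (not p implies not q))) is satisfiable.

1. Dia (q and ((not q and p) or (not p implies not q))), u
2. q and ((not q and p) or (not p implies not q)), v
3. q, v
4. (not q and p) or (not p implies not q), v
5. not p implies not q, v
6. p, v
Accessibility: uRu, uRv, vRv

Satisfiable (open branch found)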